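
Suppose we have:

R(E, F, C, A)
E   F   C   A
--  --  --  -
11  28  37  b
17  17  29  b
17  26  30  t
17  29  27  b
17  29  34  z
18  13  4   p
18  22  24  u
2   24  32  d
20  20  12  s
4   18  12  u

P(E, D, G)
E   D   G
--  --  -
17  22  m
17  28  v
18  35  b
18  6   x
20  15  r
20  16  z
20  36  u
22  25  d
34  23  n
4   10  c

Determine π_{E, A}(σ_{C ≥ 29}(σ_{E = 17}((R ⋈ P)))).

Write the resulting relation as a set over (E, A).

Natural join on E: {(17, 17, 29, b, 22, m), (17, 17, 29, b, 28, v), (17, 26, 30, t, 22, m), (17, 26, 30, t, 28, v), (17, 29, 27, b, 22, m), (17, 29, 27, b, 28, v), (17, 29, 34, z, 22, m), (17, 29, 34, z, 28, v), (18, 13, 4, p, 35, b), (18, 13, 4, p, 6, x), (18, 22, 24, u, 35, b), (18, 22, 24, u, 6, x), (20, 20, 12, s, 15, r), (20, 20, 12, s, 16, z), (20, 20, 12, s, 36, u), (4, 18, 12, u, 10, c)}
Filtering on E = 17 leaves {(17, 17, 29, b, 22, m), (17, 17, 29, b, 28, v), (17, 26, 30, t, 22, m), (17, 26, 30, t, 28, v), (17, 29, 27, b, 22, m), (17, 29, 27, b, 28, v), (17, 29, 34, z, 22, m), (17, 29, 34, z, 28, v)}.
Filtering on C ≥ 29 leaves {(17, 17, 29, b, 22, m), (17, 17, 29, b, 28, v), (17, 26, 30, t, 22, m), (17, 26, 30, t, 28, v), (17, 29, 34, z, 22, m), (17, 29, 34, z, 28, v)}.
Projecting to E, A (3 duplicate(s) eliminated): {(17, b), (17, t), (17, z)}

{(17, b), (17, t), (17, z)}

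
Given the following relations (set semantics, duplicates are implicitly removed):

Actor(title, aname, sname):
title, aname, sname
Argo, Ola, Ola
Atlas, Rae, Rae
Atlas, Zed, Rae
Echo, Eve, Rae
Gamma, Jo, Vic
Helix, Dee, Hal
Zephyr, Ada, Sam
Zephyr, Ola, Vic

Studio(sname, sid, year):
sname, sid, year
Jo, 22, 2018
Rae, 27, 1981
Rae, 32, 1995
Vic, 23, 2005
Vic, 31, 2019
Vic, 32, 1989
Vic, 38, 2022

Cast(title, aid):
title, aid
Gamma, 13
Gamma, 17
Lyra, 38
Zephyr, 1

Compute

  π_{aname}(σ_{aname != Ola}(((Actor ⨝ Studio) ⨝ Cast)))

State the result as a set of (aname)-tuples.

{Jo}

Joining Actor and Studio on sname yields {(Atlas, Rae, Rae, 27, 1981), (Atlas, Rae, Rae, 32, 1995), (Atlas, Zed, Rae, 27, 1981), (Atlas, Zed, Rae, 32, 1995), (Echo, Eve, Rae, 27, 1981), (Echo, Eve, Rae, 32, 1995), (Gamma, Jo, Vic, 23, 2005), (Gamma, Jo, Vic, 31, 2019), (Gamma, Jo, Vic, 32, 1989), (Gamma, Jo, Vic, 38, 2022), (Zephyr, Ola, Vic, 23, 2005), (Zephyr, Ola, Vic, 31, 2019), (Zephyr, Ola, Vic, 32, 1989), (Zephyr, Ola, Vic, 38, 2022)}.
Joining (Actor ⨝ Studio) and Cast on title yields {(Gamma, Jo, Vic, 23, 2005, 13), (Gamma, Jo, Vic, 23, 2005, 17), (Gamma, Jo, Vic, 31, 2019, 13), (Gamma, Jo, Vic, 31, 2019, 17), (Gamma, Jo, Vic, 32, 1989, 13), (Gamma, Jo, Vic, 32, 1989, 17), (Gamma, Jo, Vic, 38, 2022, 13), (Gamma, Jo, Vic, 38, 2022, 17), (Zephyr, Ola, Vic, 23, 2005, 1), (Zephyr, Ola, Vic, 31, 2019, 1), (Zephyr, Ola, Vic, 32, 1989, 1), (Zephyr, Ola, Vic, 38, 2022, 1)}.
Filtering on aname != Ola leaves {(Gamma, Jo, Vic, 23, 2005, 13), (Gamma, Jo, Vic, 23, 2005, 17), (Gamma, Jo, Vic, 31, 2019, 13), (Gamma, Jo, Vic, 31, 2019, 17), (Gamma, Jo, Vic, 32, 1989, 13), (Gamma, Jo, Vic, 32, 1989, 17), (Gamma, Jo, Vic, 38, 2022, 13), (Gamma, Jo, Vic, 38, 2022, 17)}.
Keep only column(s) aname (7 duplicate(s) eliminated): {Jo}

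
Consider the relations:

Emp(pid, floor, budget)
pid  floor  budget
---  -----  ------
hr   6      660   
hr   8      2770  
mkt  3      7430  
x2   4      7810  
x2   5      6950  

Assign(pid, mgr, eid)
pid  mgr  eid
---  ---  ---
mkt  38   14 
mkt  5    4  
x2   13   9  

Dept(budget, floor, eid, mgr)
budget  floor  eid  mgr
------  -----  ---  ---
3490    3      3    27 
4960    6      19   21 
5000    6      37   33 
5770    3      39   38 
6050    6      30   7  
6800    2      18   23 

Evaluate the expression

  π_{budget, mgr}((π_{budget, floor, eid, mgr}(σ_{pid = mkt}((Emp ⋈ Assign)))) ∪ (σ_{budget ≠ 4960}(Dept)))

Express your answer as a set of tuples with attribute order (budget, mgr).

Natural join on pid: {(mkt, 3, 7430, 38, 14), (mkt, 3, 7430, 5, 4), (x2, 4, 7810, 13, 9), (x2, 5, 6950, 13, 9)}
Apply σ_{pid = mkt}; surviving tuples: {(mkt, 3, 7430, 38, 14), (mkt, 3, 7430, 5, 4)}
π[budget, floor, eid, mgr]: project onto (budget, floor, eid, mgr) → {(7430, 3, 14, 38), (7430, 3, 4, 5)}
Apply σ_{budget ≠ 4960}; surviving tuples: {(3490, 3, 3, 27), (5000, 6, 37, 33), (5770, 3, 39, 38), (6050, 6, 30, 7), (6800, 2, 18, 23)}
Set union of the two operands is {(3490, 3, 3, 27), (5000, 6, 37, 33), (5770, 3, 39, 38), (6050, 6, 30, 7), (6800, 2, 18, 23), (7430, 3, 14, 38), (7430, 3, 4, 5)}.
π[budget, mgr]: project onto (budget, mgr) → {(3490, 27), (5000, 33), (5770, 38), (6050, 7), (6800, 23), (7430, 38), (7430, 5)}

{(3490, 27), (5000, 33), (5770, 38), (6050, 7), (6800, 23), (7430, 38), (7430, 5)}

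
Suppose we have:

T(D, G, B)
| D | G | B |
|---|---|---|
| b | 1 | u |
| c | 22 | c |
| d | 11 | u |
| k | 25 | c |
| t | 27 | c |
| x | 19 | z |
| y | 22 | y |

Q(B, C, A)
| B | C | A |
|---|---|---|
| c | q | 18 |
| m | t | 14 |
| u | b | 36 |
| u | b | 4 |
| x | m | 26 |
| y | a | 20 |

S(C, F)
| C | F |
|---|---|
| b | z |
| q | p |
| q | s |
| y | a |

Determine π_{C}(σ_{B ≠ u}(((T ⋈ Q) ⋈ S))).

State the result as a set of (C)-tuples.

{q}

Joining T and Q on B yields {(b, 1, u, b, 36), (b, 1, u, b, 4), (c, 22, c, q, 18), (d, 11, u, b, 36), (d, 11, u, b, 4), (k, 25, c, q, 18), (t, 27, c, q, 18), (y, 22, y, a, 20)}.
Joining (T ⋈ Q) and S on C yields {(b, 1, u, b, 36, z), (b, 1, u, b, 4, z), (c, 22, c, q, 18, p), (c, 22, c, q, 18, s), (d, 11, u, b, 36, z), (d, 11, u, b, 4, z), (k, 25, c, q, 18, p), (k, 25, c, q, 18, s), (t, 27, c, q, 18, p), (t, 27, c, q, 18, s)}.
Filtering on B ≠ u leaves {(c, 22, c, q, 18, p), (c, 22, c, q, 18, s), (k, 25, c, q, 18, p), (k, 25, c, q, 18, s), (t, 27, c, q, 18, p), (t, 27, c, q, 18, s)}.
π[C]: project onto (C) (5 duplicate(s) eliminated) → {q}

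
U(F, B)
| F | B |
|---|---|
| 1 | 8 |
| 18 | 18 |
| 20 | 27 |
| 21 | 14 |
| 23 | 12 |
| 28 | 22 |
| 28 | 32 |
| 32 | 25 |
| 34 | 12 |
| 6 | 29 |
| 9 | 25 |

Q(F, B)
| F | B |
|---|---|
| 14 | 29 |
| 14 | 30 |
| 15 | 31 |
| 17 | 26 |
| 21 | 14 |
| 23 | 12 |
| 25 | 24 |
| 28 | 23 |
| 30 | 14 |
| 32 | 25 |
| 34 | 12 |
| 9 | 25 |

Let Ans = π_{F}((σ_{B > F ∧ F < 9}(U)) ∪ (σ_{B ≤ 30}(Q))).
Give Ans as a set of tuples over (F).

{1, 14, 17, 21, 23, 25, 28, 30, 32, 34, 6, 9}

Selection B > F ∧ F < 9: {(1, 8), (6, 29)}
Selection B ≤ 30: {(14, 29), (14, 30), (17, 26), (21, 14), (23, 12), (25, 24), (28, 23), (30, 14), (32, 25), (34, 12), (9, 25)}
Taking the union: {(1, 8), (14, 29), (14, 30), (17, 26), (21, 14), (23, 12), (25, 24), (28, 23), (30, 14), (32, 25), (34, 12), (6, 29), (9, 25)}
π[F]: project onto (F) (1 duplicate(s) eliminated) → {1, 14, 17, 21, 23, 25, 28, 30, 32, 34, 6, 9}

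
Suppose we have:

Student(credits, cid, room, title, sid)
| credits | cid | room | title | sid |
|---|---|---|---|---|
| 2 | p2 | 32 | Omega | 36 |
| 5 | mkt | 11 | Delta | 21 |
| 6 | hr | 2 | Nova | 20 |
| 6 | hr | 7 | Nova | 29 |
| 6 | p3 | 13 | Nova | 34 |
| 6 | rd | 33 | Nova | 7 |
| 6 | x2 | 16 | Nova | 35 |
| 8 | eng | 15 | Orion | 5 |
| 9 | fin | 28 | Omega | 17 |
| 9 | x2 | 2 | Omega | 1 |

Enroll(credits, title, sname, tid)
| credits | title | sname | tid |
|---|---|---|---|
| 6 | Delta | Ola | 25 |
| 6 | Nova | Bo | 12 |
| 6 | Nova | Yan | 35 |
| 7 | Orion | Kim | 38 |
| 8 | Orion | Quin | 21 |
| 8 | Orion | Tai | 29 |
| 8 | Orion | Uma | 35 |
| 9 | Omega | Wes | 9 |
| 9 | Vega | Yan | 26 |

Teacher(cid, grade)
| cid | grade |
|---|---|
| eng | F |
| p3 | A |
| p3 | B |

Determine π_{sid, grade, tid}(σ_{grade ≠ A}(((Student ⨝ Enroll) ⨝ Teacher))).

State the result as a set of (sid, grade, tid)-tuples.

{(34, B, 12), (34, B, 35), (5, F, 21), (5, F, 29), (5, F, 35)}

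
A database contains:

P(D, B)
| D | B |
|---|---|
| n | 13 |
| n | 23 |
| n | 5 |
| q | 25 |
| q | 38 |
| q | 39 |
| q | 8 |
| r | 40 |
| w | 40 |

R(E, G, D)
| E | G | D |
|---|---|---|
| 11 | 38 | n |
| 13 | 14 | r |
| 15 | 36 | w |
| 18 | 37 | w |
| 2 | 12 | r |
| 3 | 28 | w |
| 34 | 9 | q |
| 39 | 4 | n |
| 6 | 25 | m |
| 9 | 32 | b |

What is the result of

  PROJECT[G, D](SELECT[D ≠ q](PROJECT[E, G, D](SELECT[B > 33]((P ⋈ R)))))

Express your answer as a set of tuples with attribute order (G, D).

{(12, r), (14, r), (28, w), (36, w), (37, w)}

P ⋈ R (natural join on D): {(n, 13, 11, 38), (n, 13, 39, 4), (n, 23, 11, 38), (n, 23, 39, 4), (n, 5, 11, 38), (n, 5, 39, 4), (q, 25, 34, 9), (q, 38, 34, 9), (q, 39, 34, 9), (q, 8, 34, 9), (r, 40, 13, 14), (r, 40, 2, 12), (w, 40, 15, 36), (w, 40, 18, 37), (w, 40, 3, 28)}
σ[B > 33]: keep tuples satisfying B > 33 → {(q, 38, 34, 9), (q, 39, 34, 9), (r, 40, 13, 14), (r, 40, 2, 12), (w, 40, 15, 36), (w, 40, 18, 37), (w, 40, 3, 28)}
Projecting to E, G, D (1 duplicate(s) eliminated): {(13, 14, r), (15, 36, w), (18, 37, w), (2, 12, r), (3, 28, w), (34, 9, q)}
σ[D ≠ q]: keep tuples satisfying D ≠ q → {(13, 14, r), (15, 36, w), (18, 37, w), (2, 12, r), (3, 28, w)}
Projecting to G, D: {(12, r), (14, r), (28, w), (36, w), (37, w)}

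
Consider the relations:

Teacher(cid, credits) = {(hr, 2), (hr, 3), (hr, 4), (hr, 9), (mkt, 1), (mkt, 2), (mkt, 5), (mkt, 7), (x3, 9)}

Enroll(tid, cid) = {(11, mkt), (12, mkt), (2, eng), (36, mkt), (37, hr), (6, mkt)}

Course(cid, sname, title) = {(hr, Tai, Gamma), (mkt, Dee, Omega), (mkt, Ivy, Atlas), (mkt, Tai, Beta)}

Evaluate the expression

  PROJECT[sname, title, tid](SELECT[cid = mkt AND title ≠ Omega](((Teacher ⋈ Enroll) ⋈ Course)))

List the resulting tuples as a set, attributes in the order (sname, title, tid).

Joining Teacher and Enroll on cid yields {(hr, 2, 37), (hr, 3, 37), (hr, 4, 37), (hr, 9, 37), (mkt, 1, 11), (mkt, 1, 12), (mkt, 1, 36), (mkt, 1, 6), (mkt, 2, 11), (mkt, 2, 12), (mkt, 2, 36), (mkt, 2, 6), (mkt, 5, 11), (mkt, 5, 12), (mkt, 5, 36), (mkt, 5, 6), (mkt, 7, 11), (mkt, 7, 12), (mkt, 7, 36), (mkt, 7, 6)}.
Joining (Teacher ⋈ Enroll) and Course on cid yields {(hr, 2, 37, Tai, Gamma), (hr, 3, 37, Tai, Gamma), (hr, 4, 37, Tai, Gamma), (hr, 9, 37, Tai, Gamma), (mkt, 1, 11, Dee, Omega), (mkt, 1, 11, Ivy, Atlas), (mkt, 1, 11, Tai, Beta), (mkt, 1, 12, Dee, Omega), (mkt, 1, 12, Ivy, Atlas), (mkt, 1, 12, Tai, Beta), (mkt, 1, 36, Dee, Omega), (mkt, 1, 36, Ivy, Atlas), (mkt, 1, 36, Tai, Beta), (mkt, 1, 6, Dee, Omega), (mkt, 1, 6, Ivy, Atlas), (mkt, 1, 6, Tai, Beta), (mkt, 2, 11, Dee, Omega), (mkt, 2, 11, Ivy, Atlas), (mkt, 2, 11, Tai, Beta), (mkt, 2, 12, Dee, Omega), (mkt, 2, 12, Ivy, Atlas), (mkt, 2, 12, Tai, Beta), (mkt, 2, 36, Dee, Omega), (mkt, 2, 36, Ivy, Atlas), (mkt, 2, 36, Tai, Beta), (mkt, 2, 6, Dee, Omega), (mkt, 2, 6, Ivy, Atlas), (mkt, 2, 6, Tai, Beta), (mkt, 5, 11, Dee, Omega), (mkt, 5, 11, Ivy, Atlas), (mkt, 5, 11, Tai, Beta), (mkt, 5, 12, Dee, Omega), (mkt, 5, 12, Ivy, Atlas), (mkt, 5, 12, Tai, Beta), (mkt, 5, 36, Dee, Omega), (mkt, 5, 36, Ivy, Atlas), (mkt, 5, 36, Tai, Beta), (mkt, 5, 6, Dee, Omega), (mkt, 5, 6, Ivy, Atlas), (mkt, 5, 6, Tai, Beta), (mkt, 7, 11, Dee, Omega), (mkt, 7, 11, Ivy, Atlas), (mkt, 7, 11, Tai, Beta), (mkt, 7, 12, Dee, Omega), (mkt, 7, 12, Ivy, Atlas), (mkt, 7, 12, Tai, Beta), (mkt, 7, 36, Dee, Omega), (mkt, 7, 36, Ivy, Atlas), (mkt, 7, 36, Tai, Beta), (mkt, 7, 6, Dee, Omega), (mkt, 7, 6, Ivy, Atlas), (mkt, 7, 6, Tai, Beta)}.
Apply σ_{cid = mkt AND title ≠ Omega}; surviving tuples: {(mkt, 1, 11, Ivy, Atlas), (mkt, 1, 11, Tai, Beta), (mkt, 1, 12, Ivy, Atlas), (mkt, 1, 12, Tai, Beta), (mkt, 1, 36, Ivy, Atlas), (mkt, 1, 36, Tai, Beta), (mkt, 1, 6, Ivy, Atlas), (mkt, 1, 6, Tai, Beta), (mkt, 2, 11, Ivy, Atlas), (mkt, 2, 11, Tai, Beta), (mkt, 2, 12, Ivy, Atlas), (mkt, 2, 12, Tai, Beta), (mkt, 2, 36, Ivy, Atlas), (mkt, 2, 36, Tai, Beta), (mkt, 2, 6, Ivy, Atlas), (mkt, 2, 6, Tai, Beta), (mkt, 5, 11, Ivy, Atlas), (mkt, 5, 11, Tai, Beta), (mkt, 5, 12, Ivy, Atlas), (mkt, 5, 12, Tai, Beta), (mkt, 5, 36, Ivy, Atlas), (mkt, 5, 36, Tai, Beta), (mkt, 5, 6, Ivy, Atlas), (mkt, 5, 6, Tai, Beta), (mkt, 7, 11, Ivy, Atlas), (mkt, 7, 11, Tai, Beta), (mkt, 7, 12, Ivy, Atlas), (mkt, 7, 12, Tai, Beta), (mkt, 7, 36, Ivy, Atlas), (mkt, 7, 36, Tai, Beta), (mkt, 7, 6, Ivy, Atlas), (mkt, 7, 6, Tai, Beta)}
π[sname, title, tid]: project onto (sname, title, tid) (24 duplicate(s) eliminated) → {(Ivy, Atlas, 11), (Ivy, Atlas, 12), (Ivy, Atlas, 36), (Ivy, Atlas, 6), (Tai, Beta, 11), (Tai, Beta, 12), (Tai, Beta, 36), (Tai, Beta, 6)}

{(Ivy, Atlas, 11), (Ivy, Atlas, 12), (Ivy, Atlas, 36), (Ivy, Atlas, 6), (Tai, Beta, 11), (Tai, Beta, 12), (Tai, Beta, 36), (Tai, Beta, 6)}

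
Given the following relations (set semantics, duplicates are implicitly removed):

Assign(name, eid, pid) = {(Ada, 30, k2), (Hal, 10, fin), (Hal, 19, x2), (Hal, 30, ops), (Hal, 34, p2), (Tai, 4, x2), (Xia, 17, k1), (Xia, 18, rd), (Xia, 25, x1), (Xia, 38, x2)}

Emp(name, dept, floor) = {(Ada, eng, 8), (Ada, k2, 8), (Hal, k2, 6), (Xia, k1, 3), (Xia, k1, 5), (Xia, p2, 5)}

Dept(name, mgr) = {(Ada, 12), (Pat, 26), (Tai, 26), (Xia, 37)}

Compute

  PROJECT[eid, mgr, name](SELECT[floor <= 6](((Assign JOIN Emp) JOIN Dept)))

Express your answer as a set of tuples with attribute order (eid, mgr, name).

Assign ⋈ Emp (natural join on name): {(Ada, 30, k2, eng, 8), (Ada, 30, k2, k2, 8), (Hal, 10, fin, k2, 6), (Hal, 19, x2, k2, 6), (Hal, 30, ops, k2, 6), (Hal, 34, p2, k2, 6), (Xia, 17, k1, k1, 3), (Xia, 17, k1, k1, 5), (Xia, 17, k1, p2, 5), (Xia, 18, rd, k1, 3), (Xia, 18, rd, k1, 5), (Xia, 18, rd, p2, 5), (Xia, 25, x1, k1, 3), (Xia, 25, x1, k1, 5), (Xia, 25, x1, p2, 5), (Xia, 38, x2, k1, 3), (Xia, 38, x2, k1, 5), (Xia, 38, x2, p2, 5)}
(Assign JOIN Emp) ⋈ Dept (natural join on name): {(Ada, 30, k2, eng, 8, 12), (Ada, 30, k2, k2, 8, 12), (Xia, 17, k1, k1, 3, 37), (Xia, 17, k1, k1, 5, 37), (Xia, 17, k1, p2, 5, 37), (Xia, 18, rd, k1, 3, 37), (Xia, 18, rd, k1, 5, 37), (Xia, 18, rd, p2, 5, 37), (Xia, 25, x1, k1, 3, 37), (Xia, 25, x1, k1, 5, 37), (Xia, 25, x1, p2, 5, 37), (Xia, 38, x2, k1, 3, 37), (Xia, 38, x2, k1, 5, 37), (Xia, 38, x2, p2, 5, 37)}
σ[floor <= 6]: keep tuples satisfying floor <= 6 → {(Xia, 17, k1, k1, 3, 37), (Xia, 17, k1, k1, 5, 37), (Xia, 17, k1, p2, 5, 37), (Xia, 18, rd, k1, 3, 37), (Xia, 18, rd, k1, 5, 37), (Xia, 18, rd, p2, 5, 37), (Xia, 25, x1, k1, 3, 37), (Xia, 25, x1, k1, 5, 37), (Xia, 25, x1, p2, 5, 37), (Xia, 38, x2, k1, 3, 37), (Xia, 38, x2, k1, 5, 37), (Xia, 38, x2, p2, 5, 37)}
π_{eid, mgr, name} gives {(17, 37, Xia), (18, 37, Xia), (25, 37, Xia), (38, 37, Xia)} (8 duplicate(s) eliminated).

{(17, 37, Xia), (18, 37, Xia), (25, 37, Xia), (38, 37, Xia)}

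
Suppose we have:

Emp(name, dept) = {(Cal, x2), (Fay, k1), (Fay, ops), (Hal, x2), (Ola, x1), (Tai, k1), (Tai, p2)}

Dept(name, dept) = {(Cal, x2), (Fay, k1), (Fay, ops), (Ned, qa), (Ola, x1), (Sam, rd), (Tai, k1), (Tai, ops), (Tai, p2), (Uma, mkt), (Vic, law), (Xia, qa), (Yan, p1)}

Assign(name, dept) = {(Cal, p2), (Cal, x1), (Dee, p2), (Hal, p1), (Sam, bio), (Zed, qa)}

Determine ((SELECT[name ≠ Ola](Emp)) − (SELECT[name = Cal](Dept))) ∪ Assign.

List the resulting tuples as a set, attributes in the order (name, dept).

{(Cal, p2), (Cal, x1), (Dee, p2), (Fay, k1), (Fay, ops), (Hal, p1), (Hal, x2), (Sam, bio), (Tai, k1), (Tai, p2), (Zed, qa)}

Apply σ_{name ≠ Ola}; surviving tuples: {(Cal, x2), (Fay, k1), (Fay, ops), (Hal, x2), (Tai, k1), (Tai, p2)}
Apply σ_{name = Cal}; surviving tuples: {(Cal, x2)}
Set difference of the two operands is {(Fay, k1), (Fay, ops), (Hal, x2), (Tai, k1), (Tai, p2)}.
Set union of the two operands is {(Cal, p2), (Cal, x1), (Dee, p2), (Fay, k1), (Fay, ops), (Hal, p1), (Hal, x2), (Sam, bio), (Tai, k1), (Tai, p2), (Zed, qa)}.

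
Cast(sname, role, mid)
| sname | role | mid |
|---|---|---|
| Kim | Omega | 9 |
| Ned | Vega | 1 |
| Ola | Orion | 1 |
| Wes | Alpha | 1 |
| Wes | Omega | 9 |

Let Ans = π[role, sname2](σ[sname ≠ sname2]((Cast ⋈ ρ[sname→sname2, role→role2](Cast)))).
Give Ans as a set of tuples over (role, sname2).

ρ[sname→sname2, role→role2]: schema becomes (sname2, role2, mid); tuples unchanged.
Joining Cast and ρ[sname→sname2, role→role2](Cast) on mid yields {(Kim, Omega, 9, Kim, Omega), (Kim, Omega, 9, Wes, Omega), (Ned, Vega, 1, Ned, Vega), (Ned, Vega, 1, Ola, Orion), (Ned, Vega, 1, Wes, Alpha), (Ola, Orion, 1, Ned, Vega), (Ola, Orion, 1, Ola, Orion), (Ola, Orion, 1, Wes, Alpha), (Wes, Alpha, 1, Ned, Vega), (Wes, Alpha, 1, Ola, Orion), (Wes, Alpha, 1, Wes, Alpha), (Wes, Omega, 9, Kim, Omega), (Wes, Omega, 9, Wes, Omega)}.
Apply σ_{sname ≠ sname2}; surviving tuples: {(Kim, Omega, 9, Wes, Omega), (Ned, Vega, 1, Ola, Orion), (Ned, Vega, 1, Wes, Alpha), (Ola, Orion, 1, Ned, Vega), (Ola, Orion, 1, Wes, Alpha), (Wes, Alpha, 1, Ned, Vega), (Wes, Alpha, 1, Ola, Orion), (Wes, Omega, 9, Kim, Omega)}
π_{role, sname2} gives {(Alpha, Ned), (Alpha, Ola), (Omega, Kim), (Omega, Wes), (Orion, Ned), (Orion, Wes), (Vega, Ola), (Vega, Wes)}.

{(Alpha, Ned), (Alpha, Ola), (Omega, Kim), (Omega, Wes), (Orion, Ned), (Orion, Wes), (Vega, Ola), (Vega, Wes)}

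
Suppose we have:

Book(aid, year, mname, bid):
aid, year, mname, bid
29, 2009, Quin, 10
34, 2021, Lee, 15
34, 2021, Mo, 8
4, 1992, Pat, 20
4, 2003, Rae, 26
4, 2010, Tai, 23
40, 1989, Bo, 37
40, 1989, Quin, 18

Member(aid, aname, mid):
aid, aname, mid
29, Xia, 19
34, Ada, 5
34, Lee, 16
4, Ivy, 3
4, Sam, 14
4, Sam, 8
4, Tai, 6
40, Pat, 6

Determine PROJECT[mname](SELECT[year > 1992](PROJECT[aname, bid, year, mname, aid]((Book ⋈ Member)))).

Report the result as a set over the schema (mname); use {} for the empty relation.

Natural join on aid: {(29, 2009, Quin, 10, Xia, 19), (34, 2021, Lee, 15, Ada, 5), (34, 2021, Lee, 15, Lee, 16), (34, 2021, Mo, 8, Ada, 5), (34, 2021, Mo, 8, Lee, 16), (4, 1992, Pat, 20, Ivy, 3), (4, 1992, Pat, 20, Sam, 14), (4, 1992, Pat, 20, Sam, 8), (4, 1992, Pat, 20, Tai, 6), (4, 2003, Rae, 26, Ivy, 3), (4, 2003, Rae, 26, Sam, 14), (4, 2003, Rae, 26, Sam, 8), (4, 2003, Rae, 26, Tai, 6), (4, 2010, Tai, 23, Ivy, 3), (4, 2010, Tai, 23, Sam, 14), (4, 2010, Tai, 23, Sam, 8), (4, 2010, Tai, 23, Tai, 6), (40, 1989, Bo, 37, Pat, 6), (40, 1989, Quin, 18, Pat, 6)}
Keep only column(s) aname, bid, year, mname, aid (3 duplicate(s) eliminated): {(Ada, 15, 2021, Lee, 34), (Ada, 8, 2021, Mo, 34), (Ivy, 20, 1992, Pat, 4), (Ivy, 23, 2010, Tai, 4), (Ivy, 26, 2003, Rae, 4), (Lee, 15, 2021, Lee, 34), (Lee, 8, 2021, Mo, 34), (Pat, 18, 1989, Quin, 40), (Pat, 37, 1989, Bo, 40), (Sam, 20, 1992, Pat, 4), (Sam, 23, 2010, Tai, 4), (Sam, 26, 2003, Rae, 4), (Tai, 20, 1992, Pat, 4), (Tai, 23, 2010, Tai, 4), (Tai, 26, 2003, Rae, 4), (Xia, 10, 2009, Quin, 29)}
Selection year > 1992: {(Ada, 15, 2021, Lee, 34), (Ada, 8, 2021, Mo, 34), (Ivy, 23, 2010, Tai, 4), (Ivy, 26, 2003, Rae, 4), (Lee, 15, 2021, Lee, 34), (Lee, 8, 2021, Mo, 34), (Sam, 23, 2010, Tai, 4), (Sam, 26, 2003, Rae, 4), (Tai, 23, 2010, Tai, 4), (Tai, 26, 2003, Rae, 4), (Xia, 10, 2009, Quin, 29)}
Keep only column(s) mname (6 duplicate(s) eliminated): {Lee, Mo, Quin, Rae, Tai}

{Lee, Mo, Quin, Rae, Tai}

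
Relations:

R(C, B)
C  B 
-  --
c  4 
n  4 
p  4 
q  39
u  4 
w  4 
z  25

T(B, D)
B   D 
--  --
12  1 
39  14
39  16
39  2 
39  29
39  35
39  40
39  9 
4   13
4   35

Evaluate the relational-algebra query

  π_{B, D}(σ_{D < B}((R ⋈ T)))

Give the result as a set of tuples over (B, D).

{(39, 14), (39, 16), (39, 2), (39, 29), (39, 35), (39, 9)}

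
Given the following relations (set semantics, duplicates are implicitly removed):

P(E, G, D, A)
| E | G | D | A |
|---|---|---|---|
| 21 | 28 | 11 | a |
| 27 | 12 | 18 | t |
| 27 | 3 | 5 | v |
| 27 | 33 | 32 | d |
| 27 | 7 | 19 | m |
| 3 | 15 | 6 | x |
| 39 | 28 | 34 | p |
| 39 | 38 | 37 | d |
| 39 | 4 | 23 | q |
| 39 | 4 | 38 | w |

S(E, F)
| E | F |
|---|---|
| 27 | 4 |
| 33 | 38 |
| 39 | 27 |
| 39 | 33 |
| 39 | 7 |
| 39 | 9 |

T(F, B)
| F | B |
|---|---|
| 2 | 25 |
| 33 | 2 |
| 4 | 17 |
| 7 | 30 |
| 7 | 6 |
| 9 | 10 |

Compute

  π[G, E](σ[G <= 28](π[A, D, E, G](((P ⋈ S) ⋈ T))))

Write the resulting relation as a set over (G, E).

{(12, 27), (28, 39), (3, 27), (4, 39), (7, 27)}

P ⋈ S (natural join on E): {(27, 12, 18, t, 4), (27, 3, 5, v, 4), (27, 33, 32, d, 4), (27, 7, 19, m, 4), (39, 28, 34, p, 27), (39, 28, 34, p, 33), (39, 28, 34, p, 7), (39, 28, 34, p, 9), (39, 38, 37, d, 27), (39, 38, 37, d, 33), (39, 38, 37, d, 7), (39, 38, 37, d, 9), (39, 4, 23, q, 27), (39, 4, 23, q, 33), (39, 4, 23, q, 7), (39, 4, 23, q, 9), (39, 4, 38, w, 27), (39, 4, 38, w, 33), (39, 4, 38, w, 7), (39, 4, 38, w, 9)}
(P ⋈ S) ⋈ T (natural join on F): {(27, 12, 18, t, 4, 17), (27, 3, 5, v, 4, 17), (27, 33, 32, d, 4, 17), (27, 7, 19, m, 4, 17), (39, 28, 34, p, 33, 2), (39, 28, 34, p, 7, 30), (39, 28, 34, p, 7, 6), (39, 28, 34, p, 9, 10), (39, 38, 37, d, 33, 2), (39, 38, 37, d, 7, 30), (39, 38, 37, d, 7, 6), (39, 38, 37, d, 9, 10), (39, 4, 23, q, 33, 2), (39, 4, 23, q, 7, 30), (39, 4, 23, q, 7, 6), (39, 4, 23, q, 9, 10), (39, 4, 38, w, 33, 2), (39, 4, 38, w, 7, 30), (39, 4, 38, w, 7, 6), (39, 4, 38, w, 9, 10)}
π_{A, D, E, G} gives {(d, 32, 27, 33), (d, 37, 39, 38), (m, 19, 27, 7), (p, 34, 39, 28), (q, 23, 39, 4), (t, 18, 27, 12), (v, 5, 27, 3), (w, 38, 39, 4)} (12 duplicate(s) eliminated).
Apply σ_{G <= 28}; surviving tuples: {(m, 19, 27, 7), (p, 34, 39, 28), (q, 23, 39, 4), (t, 18, 27, 12), (v, 5, 27, 3), (w, 38, 39, 4)}
π_{G, E} gives {(12, 27), (28, 39), (3, 27), (4, 39), (7, 27)} (1 duplicate(s) eliminated).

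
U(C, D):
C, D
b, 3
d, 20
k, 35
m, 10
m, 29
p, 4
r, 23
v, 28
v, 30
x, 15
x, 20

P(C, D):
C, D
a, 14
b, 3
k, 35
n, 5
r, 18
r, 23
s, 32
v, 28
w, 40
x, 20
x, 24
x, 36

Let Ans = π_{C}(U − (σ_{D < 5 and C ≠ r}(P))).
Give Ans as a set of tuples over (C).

Selection D < 5 and C ≠ r: {(b, 3)}
Taking the difference: {(d, 20), (k, 35), (m, 10), (m, 29), (p, 4), (r, 23), (v, 28), (v, 30), (x, 15), (x, 20)}
Keep only column(s) C (3 duplicate(s) eliminated): {d, k, m, p, r, v, x}

{d, k, m, p, r, v, x}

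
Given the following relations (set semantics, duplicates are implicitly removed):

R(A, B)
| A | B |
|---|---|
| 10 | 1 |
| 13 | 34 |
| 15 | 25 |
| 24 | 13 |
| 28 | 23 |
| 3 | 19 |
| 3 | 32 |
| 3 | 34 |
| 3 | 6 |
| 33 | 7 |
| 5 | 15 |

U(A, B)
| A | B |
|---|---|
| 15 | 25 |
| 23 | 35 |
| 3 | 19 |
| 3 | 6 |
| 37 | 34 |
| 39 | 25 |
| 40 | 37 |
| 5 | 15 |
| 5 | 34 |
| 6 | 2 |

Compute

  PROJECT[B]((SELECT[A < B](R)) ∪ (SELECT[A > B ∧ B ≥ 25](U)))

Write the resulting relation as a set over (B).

{15, 19, 25, 32, 34, 37, 6}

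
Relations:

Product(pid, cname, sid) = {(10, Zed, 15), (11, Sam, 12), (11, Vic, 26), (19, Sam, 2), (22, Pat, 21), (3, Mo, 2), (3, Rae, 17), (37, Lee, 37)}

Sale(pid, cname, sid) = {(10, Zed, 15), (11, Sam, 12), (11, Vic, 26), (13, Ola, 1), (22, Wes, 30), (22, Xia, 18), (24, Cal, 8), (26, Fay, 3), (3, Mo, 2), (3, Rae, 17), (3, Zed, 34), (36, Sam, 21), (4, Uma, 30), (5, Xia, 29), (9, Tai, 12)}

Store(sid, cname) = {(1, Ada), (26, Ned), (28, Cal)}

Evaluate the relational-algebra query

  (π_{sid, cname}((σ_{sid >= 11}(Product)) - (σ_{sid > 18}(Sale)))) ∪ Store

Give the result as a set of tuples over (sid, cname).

σ[sid >= 11]: keep tuples satisfying sid >= 11 → {(10, Zed, 15), (11, Sam, 12), (11, Vic, 26), (22, Pat, 21), (3, Rae, 17), (37, Lee, 37)}
σ[sid > 18]: keep tuples satisfying sid > 18 → {(11, Vic, 26), (22, Wes, 30), (3, Zed, 34), (36, Sam, 21), (4, Uma, 30), (5, Xia, 29)}
Set difference of the two operands is {(10, Zed, 15), (11, Sam, 12), (22, Pat, 21), (3, Rae, 17), (37, Lee, 37)}.
π_{sid, cname} gives {(12, Sam), (15, Zed), (17, Rae), (21, Pat), (37, Lee)}.
Set union of the two operands is {(1, Ada), (12, Sam), (15, Zed), (17, Rae), (21, Pat), (26, Ned), (28, Cal), (37, Lee)}.

{(1, Ada), (12, Sam), (15, Zed), (17, Rae), (21, Pat), (26, Ned), (28, Cal), (37, Lee)}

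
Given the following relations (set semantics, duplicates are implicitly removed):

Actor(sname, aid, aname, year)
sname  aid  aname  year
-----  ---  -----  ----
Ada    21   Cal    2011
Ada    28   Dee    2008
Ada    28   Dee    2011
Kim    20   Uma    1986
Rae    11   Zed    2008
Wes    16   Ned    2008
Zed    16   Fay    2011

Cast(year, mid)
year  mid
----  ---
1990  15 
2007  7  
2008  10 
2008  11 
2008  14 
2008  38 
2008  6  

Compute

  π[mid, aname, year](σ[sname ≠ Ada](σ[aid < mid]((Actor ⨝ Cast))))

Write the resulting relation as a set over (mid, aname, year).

{(14, Zed, 2008), (38, Ned, 2008), (38, Zed, 2008)}

Actor ⋈ Cast (natural join on year): {(Ada, 28, Dee, 2008, 10), (Ada, 28, Dee, 2008, 11), (Ada, 28, Dee, 2008, 14), (Ada, 28, Dee, 2008, 38), (Ada, 28, Dee, 2008, 6), (Rae, 11, Zed, 2008, 10), (Rae, 11, Zed, 2008, 11), (Rae, 11, Zed, 2008, 14), (Rae, 11, Zed, 2008, 38), (Rae, 11, Zed, 2008, 6), (Wes, 16, Ned, 2008, 10), (Wes, 16, Ned, 2008, 11), (Wes, 16, Ned, 2008, 14), (Wes, 16, Ned, 2008, 38), (Wes, 16, Ned, 2008, 6)}
σ[aid < mid]: keep tuples satisfying aid < mid → {(Ada, 28, Dee, 2008, 38), (Rae, 11, Zed, 2008, 14), (Rae, 11, Zed, 2008, 38), (Wes, 16, Ned, 2008, 38)}
σ[sname ≠ Ada]: keep tuples satisfying sname ≠ Ada → {(Rae, 11, Zed, 2008, 14), (Rae, 11, Zed, 2008, 38), (Wes, 16, Ned, 2008, 38)}
π_{mid, aname, year} gives {(14, Zed, 2008), (38, Ned, 2008), (38, Zed, 2008)}.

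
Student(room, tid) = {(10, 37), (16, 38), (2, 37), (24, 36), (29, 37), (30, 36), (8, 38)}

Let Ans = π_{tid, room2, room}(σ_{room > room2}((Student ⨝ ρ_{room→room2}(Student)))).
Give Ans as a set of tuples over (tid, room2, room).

ρ[room→room2]: schema becomes (room2, tid); tuples unchanged.
Natural join on tid: {(10, 37, 10), (10, 37, 2), (10, 37, 29), (16, 38, 16), (16, 38, 8), (2, 37, 10), (2, 37, 2), (2, 37, 29), (24, 36, 24), (24, 36, 30), (29, 37, 10), (29, 37, 2), (29, 37, 29), (30, 36, 24), (30, 36, 30), (8, 38, 16), (8, 38, 8)}
σ[room > room2]: keep tuples satisfying room > room2 → {(10, 37, 2), (16, 38, 8), (29, 37, 10), (29, 37, 2), (30, 36, 24)}
Projecting to tid, room2, room: {(36, 24, 30), (37, 10, 29), (37, 2, 10), (37, 2, 29), (38, 8, 16)}

{(36, 24, 30), (37, 10, 29), (37, 2, 10), (37, 2, 29), (38, 8, 16)}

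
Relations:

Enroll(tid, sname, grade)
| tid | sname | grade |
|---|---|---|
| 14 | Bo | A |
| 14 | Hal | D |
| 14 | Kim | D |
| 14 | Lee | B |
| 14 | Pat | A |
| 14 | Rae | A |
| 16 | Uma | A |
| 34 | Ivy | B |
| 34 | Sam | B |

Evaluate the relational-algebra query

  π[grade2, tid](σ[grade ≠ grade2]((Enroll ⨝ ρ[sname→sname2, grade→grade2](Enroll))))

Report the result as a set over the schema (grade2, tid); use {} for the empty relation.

{(A, 14), (B, 14), (D, 14)}

ρ[sname→sname2, grade→grade2]: schema becomes (tid, sname2, grade2); tuples unchanged.
Natural join on tid: {(14, Bo, A, Bo, A), (14, Bo, A, Hal, D), (14, Bo, A, Kim, D), (14, Bo, A, Lee, B), (14, Bo, A, Pat, A), (14, Bo, A, Rae, A), (14, Hal, D, Bo, A), (14, Hal, D, Hal, D), (14, Hal, D, Kim, D), (14, Hal, D, Lee, B), (14, Hal, D, Pat, A), (14, Hal, D, Rae, A), (14, Kim, D, Bo, A), (14, Kim, D, Hal, D), (14, Kim, D, Kim, D), (14, Kim, D, Lee, B), (14, Kim, D, Pat, A), (14, Kim, D, Rae, A), (14, Lee, B, Bo, A), (14, Lee, B, Hal, D), (14, Lee, B, Kim, D), (14, Lee, B, Lee, B), (14, Lee, B, Pat, A), (14, Lee, B, Rae, A), (14, Pat, A, Bo, A), (14, Pat, A, Hal, D), (14, Pat, A, Kim, D), (14, Pat, A, Lee, B), (14, Pat, A, Pat, A), (14, Pat, A, Rae, A), (14, Rae, A, Bo, A), (14, Rae, A, Hal, D), (14, Rae, A, Kim, D), (14, Rae, A, Lee, B), (14, Rae, A, Pat, A), (14, Rae, A, Rae, A), (16, Uma, A, Uma, A), (34, Ivy, B, Ivy, B), (34, Ivy, B, Sam, B), (34, Sam, B, Ivy, B), (34, Sam, B, Sam, B)}
Filtering on grade ≠ grade2 leaves {(14, Bo, A, Hal, D), (14, Bo, A, Kim, D), (14, Bo, A, Lee, B), (14, Hal, D, Bo, A), (14, Hal, D, Lee, B), (14, Hal, D, Pat, A), (14, Hal, D, Rae, A), (14, Kim, D, Bo, A), (14, Kim, D, Lee, B), (14, Kim, D, Pat, A), (14, Kim, D, Rae, A), (14, Lee, B, Bo, A), (14, Lee, B, Hal, D), (14, Lee, B, Kim, D), (14, Lee, B, Pat, A), (14, Lee, B, Rae, A), (14, Pat, A, Hal, D), (14, Pat, A, Kim, D), (14, Pat, A, Lee, B), (14, Rae, A, Hal, D), (14, Rae, A, Kim, D), (14, Rae, A, Lee, B)}.
Keep only column(s) grade2, tid (19 duplicate(s) eliminated): {(A, 14), (B, 14), (D, 14)}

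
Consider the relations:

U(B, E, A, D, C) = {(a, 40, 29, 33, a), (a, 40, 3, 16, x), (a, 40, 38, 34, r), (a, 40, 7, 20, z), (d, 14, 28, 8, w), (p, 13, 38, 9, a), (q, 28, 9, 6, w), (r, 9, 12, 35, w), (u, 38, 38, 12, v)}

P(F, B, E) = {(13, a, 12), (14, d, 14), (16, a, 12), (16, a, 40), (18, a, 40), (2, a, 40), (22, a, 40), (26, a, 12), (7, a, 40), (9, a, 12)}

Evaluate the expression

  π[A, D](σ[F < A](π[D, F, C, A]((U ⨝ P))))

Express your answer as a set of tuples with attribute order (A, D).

Natural join on B, E: {(a, 40, 29, 33, a, 16), (a, 40, 29, 33, a, 18), (a, 40, 29, 33, a, 2), (a, 40, 29, 33, a, 22), (a, 40, 29, 33, a, 7), (a, 40, 3, 16, x, 16), (a, 40, 3, 16, x, 18), (a, 40, 3, 16, x, 2), (a, 40, 3, 16, x, 22), (a, 40, 3, 16, x, 7), (a, 40, 38, 34, r, 16), (a, 40, 38, 34, r, 18), (a, 40, 38, 34, r, 2), (a, 40, 38, 34, r, 22), (a, 40, 38, 34, r, 7), (a, 40, 7, 20, z, 16), (a, 40, 7, 20, z, 18), (a, 40, 7, 20, z, 2), (a, 40, 7, 20, z, 22), (a, 40, 7, 20, z, 7), (d, 14, 28, 8, w, 14)}
Keep only column(s) D, F, C, A: {(16, 16, x, 3), (16, 18, x, 3), (16, 2, x, 3), (16, 22, x, 3), (16, 7, x, 3), (20, 16, z, 7), (20, 18, z, 7), (20, 2, z, 7), (20, 22, z, 7), (20, 7, z, 7), (33, 16, a, 29), (33, 18, a, 29), (33, 2, a, 29), (33, 22, a, 29), (33, 7, a, 29), (34, 16, r, 38), (34, 18, r, 38), (34, 2, r, 38), (34, 22, r, 38), (34, 7, r, 38), (8, 14, w, 28)}
σ[F < A]: keep tuples satisfying F < A → {(16, 2, x, 3), (20, 2, z, 7), (33, 16, a, 29), (33, 18, a, 29), (33, 2, a, 29), (33, 22, a, 29), (33, 7, a, 29), (34, 16, r, 38), (34, 18, r, 38), (34, 2, r, 38), (34, 22, r, 38), (34, 7, r, 38), (8, 14, w, 28)}
Keep only column(s) A, D (8 duplicate(s) eliminated): {(28, 8), (29, 33), (3, 16), (38, 34), (7, 20)}

{(28, 8), (29, 33), (3, 16), (38, 34), (7, 20)}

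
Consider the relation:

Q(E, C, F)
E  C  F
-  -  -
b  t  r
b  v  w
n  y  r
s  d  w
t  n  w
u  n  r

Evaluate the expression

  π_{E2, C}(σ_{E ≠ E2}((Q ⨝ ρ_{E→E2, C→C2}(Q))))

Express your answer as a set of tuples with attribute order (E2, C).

ρ[E→E2, C→C2]: schema becomes (E2, C2, F); tuples unchanged.
Natural join on F: {(b, t, r, b, t), (b, t, r, n, y), (b, t, r, u, n), (b, v, w, b, v), (b, v, w, s, d), (b, v, w, t, n), (n, y, r, b, t), (n, y, r, n, y), (n, y, r, u, n), (s, d, w, b, v), (s, d, w, s, d), (s, d, w, t, n), (t, n, w, b, v), (t, n, w, s, d), (t, n, w, t, n), (u, n, r, b, t), (u, n, r, n, y), (u, n, r, u, n)}
Apply σ_{E ≠ E2}; surviving tuples: {(b, t, r, n, y), (b, t, r, u, n), (b, v, w, s, d), (b, v, w, t, n), (n, y, r, b, t), (n, y, r, u, n), (s, d, w, b, v), (s, d, w, t, n), (t, n, w, b, v), (t, n, w, s, d), (u, n, r, b, t), (u, n, r, n, y)}
Keep only column(s) E2, C (1 duplicate(s) eliminated): {(b, d), (b, n), (b, y), (n, n), (n, t), (s, n), (s, v), (t, d), (t, v), (u, t), (u, y)}

{(b, d), (b, n), (b, y), (n, n), (n, t), (s, n), (s, v), (t, d), (t, v), (u, t), (u, y)}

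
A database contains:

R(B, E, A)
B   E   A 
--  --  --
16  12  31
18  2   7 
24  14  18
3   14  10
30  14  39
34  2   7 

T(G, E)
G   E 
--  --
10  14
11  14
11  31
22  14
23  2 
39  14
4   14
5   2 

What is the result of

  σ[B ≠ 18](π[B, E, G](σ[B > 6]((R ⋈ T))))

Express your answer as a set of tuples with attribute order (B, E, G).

Natural join on E: {(18, 2, 7, 23), (18, 2, 7, 5), (24, 14, 18, 10), (24, 14, 18, 11), (24, 14, 18, 22), (24, 14, 18, 39), (24, 14, 18, 4), (3, 14, 10, 10), (3, 14, 10, 11), (3, 14, 10, 22), (3, 14, 10, 39), (3, 14, 10, 4), (30, 14, 39, 10), (30, 14, 39, 11), (30, 14, 39, 22), (30, 14, 39, 39), (30, 14, 39, 4), (34, 2, 7, 23), (34, 2, 7, 5)}
Apply σ_{B > 6}; surviving tuples: {(18, 2, 7, 23), (18, 2, 7, 5), (24, 14, 18, 10), (24, 14, 18, 11), (24, 14, 18, 22), (24, 14, 18, 39), (24, 14, 18, 4), (30, 14, 39, 10), (30, 14, 39, 11), (30, 14, 39, 22), (30, 14, 39, 39), (30, 14, 39, 4), (34, 2, 7, 23), (34, 2, 7, 5)}
Projecting to B, E, G: {(18, 2, 23), (18, 2, 5), (24, 14, 10), (24, 14, 11), (24, 14, 22), (24, 14, 39), (24, 14, 4), (30, 14, 10), (30, 14, 11), (30, 14, 22), (30, 14, 39), (30, 14, 4), (34, 2, 23), (34, 2, 5)}
Apply σ_{B ≠ 18}; surviving tuples: {(24, 14, 10), (24, 14, 11), (24, 14, 22), (24, 14, 39), (24, 14, 4), (30, 14, 10), (30, 14, 11), (30, 14, 22), (30, 14, 39), (30, 14, 4), (34, 2, 23), (34, 2, 5)}

{(24, 14, 10), (24, 14, 11), (24, 14, 22), (24, 14, 39), (24, 14, 4), (30, 14, 10), (30, 14, 11), (30, 14, 22), (30, 14, 39), (30, 14, 4), (34, 2, 23), (34, 2, 5)}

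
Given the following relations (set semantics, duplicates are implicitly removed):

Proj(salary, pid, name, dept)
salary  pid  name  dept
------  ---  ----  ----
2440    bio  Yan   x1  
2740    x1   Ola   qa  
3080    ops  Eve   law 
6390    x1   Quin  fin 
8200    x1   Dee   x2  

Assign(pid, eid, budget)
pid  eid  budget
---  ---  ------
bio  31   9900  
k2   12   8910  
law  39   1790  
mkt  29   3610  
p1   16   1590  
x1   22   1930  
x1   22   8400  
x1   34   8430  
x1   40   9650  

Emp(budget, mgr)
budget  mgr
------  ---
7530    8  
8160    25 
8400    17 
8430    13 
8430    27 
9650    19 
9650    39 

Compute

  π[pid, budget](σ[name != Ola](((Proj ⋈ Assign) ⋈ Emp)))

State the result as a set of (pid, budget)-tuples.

{(x1, 8400), (x1, 8430), (x1, 9650)}

Natural join on pid: {(2440, bio, Yan, x1, 31, 9900), (2740, x1, Ola, qa, 22, 1930), (2740, x1, Ola, qa, 22, 8400), (2740, x1, Ola, qa, 34, 8430), (2740, x1, Ola, qa, 40, 9650), (6390, x1, Quin, fin, 22, 1930), (6390, x1, Quin, fin, 22, 8400), (6390, x1, Quin, fin, 34, 8430), (6390, x1, Quin, fin, 40, 9650), (8200, x1, Dee, x2, 22, 1930), (8200, x1, Dee, x2, 22, 8400), (8200, x1, Dee, x2, 34, 8430), (8200, x1, Dee, x2, 40, 9650)}
Natural join on budget: {(2740, x1, Ola, qa, 22, 8400, 17), (2740, x1, Ola, qa, 34, 8430, 13), (2740, x1, Ola, qa, 34, 8430, 27), (2740, x1, Ola, qa, 40, 9650, 19), (2740, x1, Ola, qa, 40, 9650, 39), (6390, x1, Quin, fin, 22, 8400, 17), (6390, x1, Quin, fin, 34, 8430, 13), (6390, x1, Quin, fin, 34, 8430, 27), (6390, x1, Quin, fin, 40, 9650, 19), (6390, x1, Quin, fin, 40, 9650, 39), (8200, x1, Dee, x2, 22, 8400, 17), (8200, x1, Dee, x2, 34, 8430, 13), (8200, x1, Dee, x2, 34, 8430, 27), (8200, x1, Dee, x2, 40, 9650, 19), (8200, x1, Dee, x2, 40, 9650, 39)}
σ[name != Ola]: keep tuples satisfying name != Ola → {(6390, x1, Quin, fin, 22, 8400, 17), (6390, x1, Quin, fin, 34, 8430, 13), (6390, x1, Quin, fin, 34, 8430, 27), (6390, x1, Quin, fin, 40, 9650, 19), (6390, x1, Quin, fin, 40, 9650, 39), (8200, x1, Dee, x2, 22, 8400, 17), (8200, x1, Dee, x2, 34, 8430, 13), (8200, x1, Dee, x2, 34, 8430, 27), (8200, x1, Dee, x2, 40, 9650, 19), (8200, x1, Dee, x2, 40, 9650, 39)}
π[pid, budget]: project onto (pid, budget) (7 duplicate(s) eliminated) → {(x1, 8400), (x1, 8430), (x1, 9650)}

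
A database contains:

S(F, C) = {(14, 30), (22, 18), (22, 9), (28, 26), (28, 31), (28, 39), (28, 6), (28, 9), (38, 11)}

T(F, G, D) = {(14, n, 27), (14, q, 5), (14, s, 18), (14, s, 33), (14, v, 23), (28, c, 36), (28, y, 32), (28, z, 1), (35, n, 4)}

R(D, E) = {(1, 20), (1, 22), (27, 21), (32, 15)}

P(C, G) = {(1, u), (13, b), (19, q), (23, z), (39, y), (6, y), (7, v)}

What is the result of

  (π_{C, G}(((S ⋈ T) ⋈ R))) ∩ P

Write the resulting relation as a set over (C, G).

{(39, y), (6, y)}

Joining S and T on F yields {(14, 30, n, 27), (14, 30, q, 5), (14, 30, s, 18), (14, 30, s, 33), (14, 30, v, 23), (28, 26, c, 36), (28, 26, y, 32), (28, 26, z, 1), (28, 31, c, 36), (28, 31, y, 32), (28, 31, z, 1), (28, 39, c, 36), (28, 39, y, 32), (28, 39, z, 1), (28, 6, c, 36), (28, 6, y, 32), (28, 6, z, 1), (28, 9, c, 36), (28, 9, y, 32), (28, 9, z, 1)}.
Joining (S ⋈ T) and R on D yields {(14, 30, n, 27, 21), (28, 26, y, 32, 15), (28, 26, z, 1, 20), (28, 26, z, 1, 22), (28, 31, y, 32, 15), (28, 31, z, 1, 20), (28, 31, z, 1, 22), (28, 39, y, 32, 15), (28, 39, z, 1, 20), (28, 39, z, 1, 22), (28, 6, y, 32, 15), (28, 6, z, 1, 20), (28, 6, z, 1, 22), (28, 9, y, 32, 15), (28, 9, z, 1, 20), (28, 9, z, 1, 22)}.
Projecting to C, G (5 duplicate(s) eliminated): {(26, y), (26, z), (30, n), (31, y), (31, z), (39, y), (39, z), (6, y), (6, z), (9, y), (9, z)}
Taking the intersection: {(39, y), (6, y)}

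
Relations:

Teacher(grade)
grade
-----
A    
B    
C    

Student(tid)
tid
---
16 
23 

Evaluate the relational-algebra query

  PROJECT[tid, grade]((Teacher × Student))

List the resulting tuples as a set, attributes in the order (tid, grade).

{(16, A), (16, B), (16, C), (23, A), (23, B), (23, C)}

Teacher × Student: Cartesian product, 3·2 = 6 tuples over (grade, tid).
Keep only column(s) tid, grade: {(16, A), (16, B), (16, C), (23, A), (23, B), (23, C)}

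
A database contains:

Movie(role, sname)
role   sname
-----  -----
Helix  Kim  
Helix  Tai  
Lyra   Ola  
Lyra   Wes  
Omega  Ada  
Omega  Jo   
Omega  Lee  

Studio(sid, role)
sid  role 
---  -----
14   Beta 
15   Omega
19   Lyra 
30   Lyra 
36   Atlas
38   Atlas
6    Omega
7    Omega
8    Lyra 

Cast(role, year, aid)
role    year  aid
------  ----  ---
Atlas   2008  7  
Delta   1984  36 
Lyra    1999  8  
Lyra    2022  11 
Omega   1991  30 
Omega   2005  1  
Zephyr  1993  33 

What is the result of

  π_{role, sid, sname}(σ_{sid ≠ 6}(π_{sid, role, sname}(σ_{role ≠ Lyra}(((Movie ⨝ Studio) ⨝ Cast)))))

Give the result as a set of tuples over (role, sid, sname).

{(Omega, 15, Ada), (Omega, 15, Jo), (Omega, 15, Lee), (Omega, 7, Ada), (Omega, 7, Jo), (Omega, 7, Lee)}

Movie ⋈ Studio (natural join on role): {(Lyra, Ola, 19), (Lyra, Ola, 30), (Lyra, Ola, 8), (Lyra, Wes, 19), (Lyra, Wes, 30), (Lyra, Wes, 8), (Omega, Ada, 15), (Omega, Ada, 6), (Omega, Ada, 7), (Omega, Jo, 15), (Omega, Jo, 6), (Omega, Jo, 7), (Omega, Lee, 15), (Omega, Lee, 6), (Omega, Lee, 7)}
(Movie ⨝ Studio) ⋈ Cast (natural join on role): {(Lyra, Ola, 19, 1999, 8), (Lyra, Ola, 19, 2022, 11), (Lyra, Ola, 30, 1999, 8), (Lyra, Ola, 30, 2022, 11), (Lyra, Ola, 8, 1999, 8), (Lyra, Ola, 8, 2022, 11), (Lyra, Wes, 19, 1999, 8), (Lyra, Wes, 19, 2022, 11), (Lyra, Wes, 30, 1999, 8), (Lyra, Wes, 30, 2022, 11), (Lyra, Wes, 8, 1999, 8), (Lyra, Wes, 8, 2022, 11), (Omega, Ada, 15, 1991, 30), (Omega, Ada, 15, 2005, 1), (Omega, Ada, 6, 1991, 30), (Omega, Ada, 6, 2005, 1), (Omega, Ada, 7, 1991, 30), (Omega, Ada, 7, 2005, 1), (Omega, Jo, 15, 1991, 30), (Omega, Jo, 15, 2005, 1), (Omega, Jo, 6, 1991, 30), (Omega, Jo, 6, 2005, 1), (Omega, Jo, 7, 1991, 30), (Omega, Jo, 7, 2005, 1), (Omega, Lee, 15, 1991, 30), (Omega, Lee, 15, 2005, 1), (Omega, Lee, 6, 1991, 30), (Omega, Lee, 6, 2005, 1), (Omega, Lee, 7, 1991, 30), (Omega, Lee, 7, 2005, 1)}
σ[role ≠ Lyra]: keep tuples satisfying role ≠ Lyra → {(Omega, Ada, 15, 1991, 30), (Omega, Ada, 15, 2005, 1), (Omega, Ada, 6, 1991, 30), (Omega, Ada, 6, 2005, 1), (Omega, Ada, 7, 1991, 30), (Omega, Ada, 7, 2005, 1), (Omega, Jo, 15, 1991, 30), (Omega, Jo, 15, 2005, 1), (Omega, Jo, 6, 1991, 30), (Omega, Jo, 6, 2005, 1), (Omega, Jo, 7, 1991, 30), (Omega, Jo, 7, 2005, 1), (Omega, Lee, 15, 1991, 30), (Omega, Lee, 15, 2005, 1), (Omega, Lee, 6, 1991, 30), (Omega, Lee, 6, 2005, 1), (Omega, Lee, 7, 1991, 30), (Omega, Lee, 7, 2005, 1)}
π[sid, role, sname]: project onto (sid, role, sname) (9 duplicate(s) eliminated) → {(15, Omega, Ada), (15, Omega, Jo), (15, Omega, Lee), (6, Omega, Ada), (6, Omega, Jo), (6, Omega, Lee), (7, Omega, Ada), (7, Omega, Jo), (7, Omega, Lee)}
σ[sid ≠ 6]: keep tuples satisfying sid ≠ 6 → {(15, Omega, Ada), (15, Omega, Jo), (15, Omega, Lee), (7, Omega, Ada), (7, Omega, Jo), (7, Omega, Lee)}
π[role, sid, sname]: project onto (role, sid, sname) → {(Omega, 15, Ada), (Omega, 15, Jo), (Omega, 15, Lee), (Omega, 7, Ada), (Omega, 7, Jo), (Omega, 7, Lee)}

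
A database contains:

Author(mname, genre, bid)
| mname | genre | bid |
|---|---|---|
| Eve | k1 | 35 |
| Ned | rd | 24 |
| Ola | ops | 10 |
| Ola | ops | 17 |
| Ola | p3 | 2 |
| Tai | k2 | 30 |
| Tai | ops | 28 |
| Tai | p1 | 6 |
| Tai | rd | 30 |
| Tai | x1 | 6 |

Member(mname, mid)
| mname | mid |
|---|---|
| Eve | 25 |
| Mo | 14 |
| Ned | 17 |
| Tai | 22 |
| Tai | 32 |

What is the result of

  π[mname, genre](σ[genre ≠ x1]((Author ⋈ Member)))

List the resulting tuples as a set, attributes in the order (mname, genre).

{(Eve, k1), (Ned, rd), (Tai, k2), (Tai, ops), (Tai, p1), (Tai, rd)}

Author ⋈ Member (natural join on mname): {(Eve, k1, 35, 25), (Ned, rd, 24, 17), (Tai, k2, 30, 22), (Tai, k2, 30, 32), (Tai, ops, 28, 22), (Tai, ops, 28, 32), (Tai, p1, 6, 22), (Tai, p1, 6, 32), (Tai, rd, 30, 22), (Tai, rd, 30, 32), (Tai, x1, 6, 22), (Tai, x1, 6, 32)}
Filtering on genre ≠ x1 leaves {(Eve, k1, 35, 25), (Ned, rd, 24, 17), (Tai, k2, 30, 22), (Tai, k2, 30, 32), (Tai, ops, 28, 22), (Tai, ops, 28, 32), (Tai, p1, 6, 22), (Tai, p1, 6, 32), (Tai, rd, 30, 22), (Tai, rd, 30, 32)}.
Projecting to mname, genre (4 duplicate(s) eliminated): {(Eve, k1), (Ned, rd), (Tai, k2), (Tai, ops), (Tai, p1), (Tai, rd)}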